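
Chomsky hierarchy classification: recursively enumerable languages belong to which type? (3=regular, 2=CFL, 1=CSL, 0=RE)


Chomsky hierarchy levels:
  Type 3: Regular (DFA/NFA/regex)
  Type 2: Context-free (PDA)
  Type 1: Context-sensitive
  Type 0: Recursively enumerable (TM)
'recursively enumerable' corresponds to Type 0

0


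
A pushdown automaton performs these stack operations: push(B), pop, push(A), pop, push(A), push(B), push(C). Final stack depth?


Tracing stack operations:
  push(B) -> stack = [B], depth=1
  pop -> removed B, stack = [], depth=0
  push(A) -> stack = [A], depth=1
  pop -> removed A, stack = [], depth=0
  push(A) -> stack = [A], depth=1
  push(B) -> stack = [A,B], depth=2
  push(C) -> stack = [A,B,C], depth=3
Final depth = 3

3


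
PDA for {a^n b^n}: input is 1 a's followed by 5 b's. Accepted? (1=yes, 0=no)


Language requires equal numbers of a's and b's
PDA pushes for each 'a', pops for each 'b'
Number of a's = 1
Number of b's = 5
1 != 5 -> Reject

0


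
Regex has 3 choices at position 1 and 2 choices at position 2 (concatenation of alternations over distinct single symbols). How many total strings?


First group: 3 alternatives
Second group: 2 alternatives
Concatenation: each choice from group 1 pairs with each from group 2
Total = 3 x 2 = 6

6


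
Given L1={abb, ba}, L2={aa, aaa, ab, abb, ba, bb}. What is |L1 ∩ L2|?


L1 = {abb, ba}
L2 = {aa, aaa, ab, abb, ba, bb}
Checking each string in L1 against L2:
  'abb': in L2? Yes
  'ba': in L2? Yes
Intersection = {abb, ba}
|L1 ∩ L2| = 2

2


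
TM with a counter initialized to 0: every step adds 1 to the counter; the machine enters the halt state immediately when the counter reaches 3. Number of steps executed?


Counter starts at 0. Counting sequence:
  Step 1: counter = 1
  Step 2: counter = 2
  Step 3: counter = 3
Counter reached 3 -> halt
Total steps = 3

3


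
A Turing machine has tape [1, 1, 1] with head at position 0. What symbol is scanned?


Tape: [1, 1, 1]
Positions: 0 1 2
Values:    1 1 1
Head at position 0
tape[0] = 1

1


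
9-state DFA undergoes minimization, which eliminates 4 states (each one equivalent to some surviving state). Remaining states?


Original DFA: 9 states
Redundant states removed: 4
Minimized states = original - removed
= 9 - 4
= 5

5


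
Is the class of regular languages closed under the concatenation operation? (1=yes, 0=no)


Regular languages are closed under:
- Union (DFA product construction)
- Intersection (DFA product construction)
- Complement (swap accept/reject states)
- Concatenation (NFA construction)
- Kleene star (NFA construction)
concatenation is in this list
Therefore: closed

1


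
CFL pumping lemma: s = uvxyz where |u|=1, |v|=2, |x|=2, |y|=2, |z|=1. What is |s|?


|s| = |u| + |v| + |x| + |y| + |z|
= 1 + 2 + 2 + 2 + 1
= 3 + 2 + 3
= 5 + 3
= 8

8


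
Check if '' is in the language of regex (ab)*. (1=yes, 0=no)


Pattern: (ab)*
String: ''
Pattern requires: zero or more repetitions of 'ab'
Pairs: []
All pairs are 'ab'? Yes
Result: 1

1


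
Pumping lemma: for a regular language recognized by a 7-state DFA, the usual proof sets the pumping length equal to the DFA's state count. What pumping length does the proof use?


Pumping lemma for regular languages (standard proof):
Take p = |Q|, the number of DFA states.
Any string of length >= |Q| passes through |Q|+1 states while reading its first |Q| symbols,
so by pigeonhole some state repeats, giving the loop that can be pumped.
Here |Q| = 7
Therefore the proof uses p = 7

7


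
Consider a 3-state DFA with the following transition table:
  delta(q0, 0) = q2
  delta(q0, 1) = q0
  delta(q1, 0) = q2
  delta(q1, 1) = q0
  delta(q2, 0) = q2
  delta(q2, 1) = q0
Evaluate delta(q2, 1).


Looking up transition function:
delta(q2, 1) in the table
Row: q2, Column: 1
Result: q0

q0


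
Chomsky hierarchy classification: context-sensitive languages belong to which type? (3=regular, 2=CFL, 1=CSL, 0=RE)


Chomsky hierarchy levels:
  Type 3: Regular (DFA/NFA/regex)
  Type 2: Context-free (PDA)
  Type 1: Context-sensitive
  Type 0: Recursively enumerable (TM)
'context-sensitive' corresponds to Type 1

1


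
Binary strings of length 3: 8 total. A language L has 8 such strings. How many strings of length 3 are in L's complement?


Alphabet: {0,1}
String length: 3
Total strings of length 3 = 2^3 = 8
Strings in L = 8
Complement = total - |L|
= 8 - 8
= 0

0


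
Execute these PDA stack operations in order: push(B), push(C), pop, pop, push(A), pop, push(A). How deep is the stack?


Tracing stack operations:
  push(B) -> stack = [B], depth=1
  push(C) -> stack = [B,C], depth=2
  pop -> removed C, stack = [B], depth=1
  pop -> removed B, stack = [], depth=0
  push(A) -> stack = [A], depth=1
  pop -> removed A, stack = [], depth=0
  push(A) -> stack = [A], depth=1
Final depth = 1

1


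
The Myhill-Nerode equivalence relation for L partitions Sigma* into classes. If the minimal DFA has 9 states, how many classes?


Myhill-Nerode theorem:
Number of equivalence classes = number of states in minimal DFA
Minimal DFA states = 9
Therefore equivalence classes = 9

9


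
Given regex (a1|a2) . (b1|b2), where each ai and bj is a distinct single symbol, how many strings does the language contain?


First group: 2 alternatives
Second group: 2 alternatives
Concatenation: each choice from group 1 pairs with each from group 2
Total = 2 x 2 = 4

4


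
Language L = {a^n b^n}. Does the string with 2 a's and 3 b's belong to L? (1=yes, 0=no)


Language requires equal numbers of a's and b's
PDA pushes for each 'a', pops for each 'b'
Number of a's = 2
Number of b's = 3
2 != 3 -> Reject

0


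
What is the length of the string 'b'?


String: 'b'
Counting characters:
  'b' appears 1 time(s)
Total length = 0 + 1 = 1

1


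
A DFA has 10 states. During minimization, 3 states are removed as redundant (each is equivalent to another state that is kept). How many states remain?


Original DFA: 10 states
Redundant states removed: 3
Minimized states = original - removed
= 10 - 3
= 7

7


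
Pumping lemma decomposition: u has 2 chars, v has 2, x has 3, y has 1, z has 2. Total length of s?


|s| = |u| + |v| + |x| + |y| + |z|
= 2 + 2 + 3 + 1 + 2
= 4 + 3 + 3
= 7 + 3
= 10

10


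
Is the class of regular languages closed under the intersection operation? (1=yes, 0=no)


Regular languages are closed under:
- Union (DFA product construction)
- Intersection (DFA product construction)
- Complement (swap accept/reject states)
- Concatenation (NFA construction)
- Kleene star (NFA construction)
intersection is in this list
Therefore: closed

1


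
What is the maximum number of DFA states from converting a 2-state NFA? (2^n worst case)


NFA has 2 states
Subset construction: each DFA state = subset of NFA states
Maximum subsets = 2^2
2^2 = 4

4


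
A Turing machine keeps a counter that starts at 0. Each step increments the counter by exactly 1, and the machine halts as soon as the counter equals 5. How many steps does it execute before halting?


Counter starts at 0. Counting sequence:
  Step 1: counter = 1
  Step 2: counter = 2
  Step 3: counter = 3
  Step 4: counter = 4
  Step 5: counter = 5
Counter reached 5 -> halt
Total steps = 5

5


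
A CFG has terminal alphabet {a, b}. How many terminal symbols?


Terminal symbols: a, b
Counting each: a (#1), b (#2)
Total = 2

2


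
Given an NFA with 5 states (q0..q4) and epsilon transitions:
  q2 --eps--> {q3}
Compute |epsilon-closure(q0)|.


Starting from q0
Initialize closure = {q0}
q0 has no outgoing epsilon transitions -> nothing to add
Final closure: {q0}
Size = 1

1


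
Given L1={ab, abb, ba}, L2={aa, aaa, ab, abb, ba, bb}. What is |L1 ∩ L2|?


L1 = {ab, abb, ba}
L2 = {aa, aaa, ab, abb, ba, bb}
Checking each string in L1 against L2:
  'ab': in L2? Yes
  'abb': in L2? Yes
  'ba': in L2? Yes
Intersection = {ab, abb, ba}
|L1 ∩ L2| = 3

3


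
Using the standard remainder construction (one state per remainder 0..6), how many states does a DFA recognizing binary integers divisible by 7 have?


Divisibility by 7 is tracked via the remainder mod 7: 0, 1, ..., 6
The construction assigns one state to each remainder
Number of remainders = 7

7


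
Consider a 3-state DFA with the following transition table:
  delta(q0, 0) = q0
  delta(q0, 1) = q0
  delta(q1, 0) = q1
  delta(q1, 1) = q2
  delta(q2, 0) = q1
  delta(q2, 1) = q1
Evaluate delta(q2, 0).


Looking up transition function:
delta(q2, 0) in the table
Row: q2, Column: 0
Result: q1

q1


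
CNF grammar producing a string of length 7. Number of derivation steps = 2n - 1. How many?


Chomsky Normal Form derivation:
String length n = 7
Each step either:
  - Splits a nonterminal into two (n-1 such steps)
  - Converts a nonterminal to terminal (n such steps)
Total = (n-1) + n = 2n - 1
= 2(7) - 1
= 14 - 1
= 13

13


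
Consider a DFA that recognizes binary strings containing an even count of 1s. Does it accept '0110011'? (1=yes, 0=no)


DFA has 2 states: q_even (start, accept=yes) and q_odd
Processing string '0110011' character by character:
  Position 0: read '0', 1-count=0 -> q_even (no change)
  Position 1: read '1', 1-count=1 -> q_odd
  Position 2: read '1', 1-count=2 -> q_even
  Position 3: read '0', 1-count=2 -> q_even (no change)
  Position 4: read '0', 1-count=2 -> q_even (no change)
  Position 5: read '1', 1-count=3 -> q_odd
  Position 6: read '1', 1-count=4 -> q_even
Final state: q_even, total 1s = 4 (even); the DFA requires an even count -> accept

1


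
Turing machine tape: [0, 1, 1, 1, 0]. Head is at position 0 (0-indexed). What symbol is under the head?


Tape: [0, 1, 1, 1, 0]
Positions: 0 1 2 3 4
Values:    0 1 1 1 0
Head at position 0
tape[0] = 0

0


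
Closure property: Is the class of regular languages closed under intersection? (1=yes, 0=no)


Regular languages are closed under all standard operations:
- Union: Yes (product construction)
- Intersection: Yes (product construction)
- Complement: Yes (swap accept/reject)
- Concatenation: Yes (NFA construction)
Operation: intersection -> Closed

1


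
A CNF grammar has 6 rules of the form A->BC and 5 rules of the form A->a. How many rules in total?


CNF allows two rule forms:
  A -> BC (binary): 6 rules
  A -> a (terminal): 5 rules
Total = 6 + 5 = 11

11


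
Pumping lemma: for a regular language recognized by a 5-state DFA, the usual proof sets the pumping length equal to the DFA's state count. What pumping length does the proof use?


Pumping lemma for regular languages (standard proof):
Take p = |Q|, the number of DFA states.
Any string of length >= |Q| passes through |Q|+1 states while reading its first |Q| symbols,
so by pigeonhole some state repeats, giving the loop that can be pumped.
Here |Q| = 5
Therefore the proof uses p = 5

5


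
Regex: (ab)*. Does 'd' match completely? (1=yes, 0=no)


Pattern: (ab)*
String: 'd'
Pattern requires: zero or more repetitions of 'ab'
Length 1 is odd -> cannot be (ab)* -> no match
Result: 0

0


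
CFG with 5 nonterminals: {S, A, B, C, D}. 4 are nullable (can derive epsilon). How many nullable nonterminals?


Nonterminals: {S, A, B, C, D}
A nonterminal is nullable if it can derive epsilon
Counting nullable nonterminals: 4
Total nullable = 4

4


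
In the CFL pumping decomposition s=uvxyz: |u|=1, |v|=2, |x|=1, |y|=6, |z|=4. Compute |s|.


|s| = |u| + |v| + |x| + |y| + |z|
= 1 + 2 + 1 + 6 + 4
= 3 + 1 + 10
= 4 + 10
= 14

14


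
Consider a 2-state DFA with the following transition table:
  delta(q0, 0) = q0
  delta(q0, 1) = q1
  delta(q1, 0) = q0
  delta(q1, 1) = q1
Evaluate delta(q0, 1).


Looking up transition function:
delta(q0, 1) in the table
Row: q0, Column: 1
Result: q1

q1


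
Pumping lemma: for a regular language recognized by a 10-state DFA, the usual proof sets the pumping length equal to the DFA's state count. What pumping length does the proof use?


Pumping lemma for regular languages (standard proof):
Take p = |Q|, the number of DFA states.
Any string of length >= |Q| passes through |Q|+1 states while reading its first |Q| symbols,
so by pigeonhole some state repeats, giving the loop that can be pumped.
Here |Q| = 10
Therefore the proof uses p = 10

10


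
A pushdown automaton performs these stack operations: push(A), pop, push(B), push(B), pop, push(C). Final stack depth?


Tracing stack operations:
  push(A) -> stack = [A], depth=1
  pop -> removed A, stack = [], depth=0
  push(B) -> stack = [B], depth=1
  push(B) -> stack = [B,B], depth=2
  pop -> removed B, stack = [B], depth=1
  push(C) -> stack = [B,C], depth=2
Final depth = 2

2


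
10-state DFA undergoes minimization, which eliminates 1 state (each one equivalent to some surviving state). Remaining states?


Original DFA: 10 states
Redundant states removed: 1
Minimized states = original - removed
= 10 - 1
= 9

9


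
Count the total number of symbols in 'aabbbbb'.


String: 'aabbbbb'
Counting characters:
  'a' appears 2 time(s)
  'b' appears 5 time(s)
Total length = 2 + 5 = 7

7


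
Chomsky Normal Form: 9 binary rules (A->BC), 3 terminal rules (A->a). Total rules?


CNF allows two rule forms:
  A -> BC (binary): 9 rules
  A -> a (terminal): 3 rules
Total = 9 + 3 = 12

12


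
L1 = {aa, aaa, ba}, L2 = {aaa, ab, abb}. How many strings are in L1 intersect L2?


L1 = {aa, aaa, ba}
L2 = {aaa, ab, abb}
Checking each string in L1 against L2:
  'aa': in L2? No
  'aaa': in L2? Yes
  'ba': in L2? No
Intersection = {aaa}
|L1 ∩ L2| = 1

1


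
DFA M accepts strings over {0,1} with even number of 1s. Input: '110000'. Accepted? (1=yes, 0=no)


DFA has 2 states: q_even (start, accept=yes) and q_odd
Processing string '110000' character by character:
  Position 0: read '1', 1-count=1 -> q_odd
  Position 1: read '1', 1-count=2 -> q_even
  Position 2: read '0', 1-count=2 -> q_even (no change)
  Position 3: read '0', 1-count=2 -> q_even (no change)
  Position 4: read '0', 1-count=2 -> q_even (no change)
  Position 5: read '0', 1-count=2 -> q_even (no change)
Final state: q_even, total 1s = 2 (even); the DFA requires an even count -> accept

1


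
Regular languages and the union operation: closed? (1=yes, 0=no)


Regular languages are closed under all standard operations:
- Union: Yes (product construction)
- Intersection: Yes (product construction)
- Complement: Yes (swap accept/reject)
- Concatenation: Yes (NFA construction)
Operation: union -> Closed

1


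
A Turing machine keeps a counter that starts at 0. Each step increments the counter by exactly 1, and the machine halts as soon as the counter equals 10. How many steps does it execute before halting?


Counter starts at 0. Counting sequence:
  Step 1: counter = 1
  Step 2: counter = 2
  Step 3: counter = 3
  Step 4: counter = 4
  Step 5: counter = 5
  Step 6: counter = 6
  ...
  Step 10: counter = 10
Counter reached 10 -> halt
Total steps = 10

10


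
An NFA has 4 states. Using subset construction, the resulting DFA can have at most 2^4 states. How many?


NFA has 4 states
Subset construction: each DFA state = subset of NFA states
Maximum subsets = 2^4
2^4 = 16

16


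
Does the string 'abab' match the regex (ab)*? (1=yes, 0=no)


Pattern: (ab)*
String: 'abab'
Pattern requires: zero or more repetitions of 'ab'
Pairs: ['ab', 'ab']
All pairs are 'ab'? Yes
Result: 1

1


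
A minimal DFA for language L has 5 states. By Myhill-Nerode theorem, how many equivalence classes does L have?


Myhill-Nerode theorem:
Number of equivalence classes = number of states in minimal DFA
Minimal DFA states = 5
Therefore equivalence classes = 5

5


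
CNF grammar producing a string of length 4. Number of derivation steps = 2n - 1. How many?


Chomsky Normal Form derivation:
String length n = 4
Each step either:
  - Splits a nonterminal into two (n-1 such steps)
  - Converts a nonterminal to terminal (n such steps)
Total = (n-1) + n = 2n - 1
= 2(4) - 1
= 8 - 1
= 7

7


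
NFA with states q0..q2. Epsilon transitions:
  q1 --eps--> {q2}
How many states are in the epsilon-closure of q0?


Starting from q0
Initialize closure = {q0}
q0 has no outgoing epsilon transitions -> nothing to add
Final closure: {q0}
Size = 1

1


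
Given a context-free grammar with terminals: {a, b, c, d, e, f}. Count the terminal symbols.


Terminal symbols: a, b, c, d, e, f
Counting each: a (#1), b (#2), c (#3), d (#4), e (#5), f (#6)
Total = 6

6


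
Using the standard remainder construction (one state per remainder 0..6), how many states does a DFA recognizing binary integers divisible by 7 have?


Divisibility by 7 is tracked via the remainder mod 7: 0, 1, ..., 6
The construction assigns one state to each remainder
Number of remainders = 7

7


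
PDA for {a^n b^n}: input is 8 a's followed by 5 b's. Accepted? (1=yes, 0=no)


Language requires equal numbers of a's and b's
PDA pushes for each 'a', pops for each 'b'
Number of a's = 8
Number of b's = 5
8 != 5 -> Reject

0


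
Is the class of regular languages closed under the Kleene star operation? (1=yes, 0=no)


Regular languages are closed under:
- Union (DFA product construction)
- Intersection (DFA product construction)
- Complement (swap accept/reject states)
- Concatenation (NFA construction)
- Kleene star (NFA construction)
Kleene star is in this list
Therefore: closed

1


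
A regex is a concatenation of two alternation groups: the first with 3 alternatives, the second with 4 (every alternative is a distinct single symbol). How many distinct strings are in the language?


First group: 3 alternatives
Second group: 4 alternatives
Concatenation: each choice from group 1 pairs with each from group 2
Total = 3 x 4 = 12

12


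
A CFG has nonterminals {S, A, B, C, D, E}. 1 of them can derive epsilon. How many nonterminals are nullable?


Nonterminals: {S, A, B, C, D, E}
A nonterminal is nullable if it can derive epsilon
Counting nullable nonterminals: 1
Total nullable = 1

1


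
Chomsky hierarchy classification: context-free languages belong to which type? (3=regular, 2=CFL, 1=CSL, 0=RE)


Chomsky hierarchy levels:
  Type 3: Regular (DFA/NFA/regex)
  Type 2: Context-free (PDA)
  Type 1: Context-sensitive
  Type 0: Recursively enumerable (TM)
'context-free' corresponds to Type 2

2


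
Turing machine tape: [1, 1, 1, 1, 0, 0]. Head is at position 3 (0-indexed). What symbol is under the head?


Tape: [1, 1, 1, 1, 0, 0]
Positions: 0 1 2 3 4 5
Values:    1 1 1 1 0 0
Head at position 3
tape[3] = 1

1


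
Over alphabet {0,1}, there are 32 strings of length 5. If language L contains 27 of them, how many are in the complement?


Alphabet: {0,1}
String length: 5
Total strings of length 5 = 2^5 = 32
Strings in L = 27
Complement = total - |L|
= 32 - 27
= 5

5


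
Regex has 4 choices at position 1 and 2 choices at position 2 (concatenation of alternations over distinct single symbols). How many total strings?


First group: 4 alternatives
Second group: 2 alternatives
Concatenation: each choice from group 1 pairs with each from group 2
Total = 4 x 2 = 8

8


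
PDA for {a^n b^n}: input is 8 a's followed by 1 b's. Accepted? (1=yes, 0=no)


Language requires equal numbers of a's and b's
PDA pushes for each 'a', pops for each 'b'
Number of a's = 8
Number of b's = 1
8 != 1 -> Reject

0


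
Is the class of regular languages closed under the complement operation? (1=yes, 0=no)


Regular languages are closed under:
- Union (DFA product construction)
- Intersection (DFA product construction)
- Complement (swap accept/reject states)
- Concatenation (NFA construction)
- Kleene star (NFA construction)
complement is in this list
Therefore: closed

1


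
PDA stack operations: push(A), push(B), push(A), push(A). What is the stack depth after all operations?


Tracing stack operations:
  push(A) -> stack = [A], depth=1
  push(B) -> stack = [A,B], depth=2
  push(A) -> stack = [A,B,A], depth=3
  push(A) -> stack = [A,B,A,A], depth=4
Final depth = 4

4


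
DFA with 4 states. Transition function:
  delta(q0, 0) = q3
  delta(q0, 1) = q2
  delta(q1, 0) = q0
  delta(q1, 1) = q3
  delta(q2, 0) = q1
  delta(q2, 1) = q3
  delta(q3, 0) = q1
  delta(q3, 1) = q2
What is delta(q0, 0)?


Looking up transition function:
delta(q0, 0) in the table
Row: q0, Column: 0
Result: q3

q3


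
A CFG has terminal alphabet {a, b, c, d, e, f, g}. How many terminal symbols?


Terminal symbols: a, b, c, d, e, f, g
Counting each: a (#1), b (#2), c (#3), d (#4), e (#5), f (#6), g (#7)
Total = 7

7


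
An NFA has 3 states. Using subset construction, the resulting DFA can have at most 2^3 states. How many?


NFA has 3 states
Subset construction: each DFA state = subset of NFA states
Maximum subsets = 2^3
2^3 = 8

8


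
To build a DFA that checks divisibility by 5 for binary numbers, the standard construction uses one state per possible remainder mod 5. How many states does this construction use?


Divisibility by 5 is tracked via the remainder mod 5: 0, 1, ..., 4
The construction assigns one state to each remainder
Number of remainders = 5

5


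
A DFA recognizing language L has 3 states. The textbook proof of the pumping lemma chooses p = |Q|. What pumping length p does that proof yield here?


Pumping lemma for regular languages (standard proof):
Take p = |Q|, the number of DFA states.
Any string of length >= |Q| passes through |Q|+1 states while reading its first |Q| symbols,
so by pigeonhole some state repeats, giving the loop that can be pumped.
Here |Q| = 3
Therefore the proof uses p = 3

3


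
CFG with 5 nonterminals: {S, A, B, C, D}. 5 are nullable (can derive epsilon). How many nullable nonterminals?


Nonterminals: {S, A, B, C, D}
A nonterminal is nullable if it can derive epsilon
Counting nullable nonterminals: 5
Total nullable = 5

5


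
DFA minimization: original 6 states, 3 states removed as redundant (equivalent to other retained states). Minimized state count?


Original DFA: 6 states
Redundant states removed: 3
Minimized states = original - removed
= 6 - 3
= 3

3


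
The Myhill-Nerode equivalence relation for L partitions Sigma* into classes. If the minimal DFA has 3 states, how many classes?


Myhill-Nerode theorem:
Number of equivalence classes = number of states in minimal DFA
Minimal DFA states = 3
Therefore equivalence classes = 3

3


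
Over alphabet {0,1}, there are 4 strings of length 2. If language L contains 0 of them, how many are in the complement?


Alphabet: {0,1}
String length: 2
Total strings of length 2 = 2^2 = 4
Strings in L = 0
Complement = total - |L|
= 4 - 0
= 4

4


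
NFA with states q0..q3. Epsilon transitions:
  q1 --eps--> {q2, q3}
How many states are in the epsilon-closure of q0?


Starting from q0
Initialize closure = {q0}
q0 has no outgoing epsilon transitions -> nothing to add
Final closure: {q0}
Size = 1

1


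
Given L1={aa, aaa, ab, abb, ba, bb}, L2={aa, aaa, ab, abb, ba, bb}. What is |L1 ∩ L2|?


L1 = {aa, aaa, ab, abb, ba, bb}
L2 = {aa, aaa, ab, abb, ba, bb}
Checking each string in L1 against L2:
  'aa': in L2? Yes
  'aaa': in L2? Yes
  'ab': in L2? Yes
  'abb': in L2? Yes
  'ba': in L2? Yes
  'bb': in L2? Yes
Intersection = {aa, aaa, ab, abb, ba, bb}
|L1 ∩ L2| = 6

6


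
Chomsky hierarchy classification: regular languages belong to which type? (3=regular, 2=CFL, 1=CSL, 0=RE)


Chomsky hierarchy levels:
  Type 3: Regular (DFA/NFA/regex)
  Type 2: Context-free (PDA)
  Type 1: Context-sensitive
  Type 0: Recursively enumerable (TM)
'regular' corresponds to Type 3

3


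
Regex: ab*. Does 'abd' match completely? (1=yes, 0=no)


Pattern: ab*
String: 'abd'
Pattern requires: exactly one 'a' followed by zero or more 'b's
First char is 'a' -> OK
Rest 'bd': all b's? No
Result: 0

0


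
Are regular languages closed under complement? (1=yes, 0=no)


Regular languages are closed under all standard operations:
- Union: Yes (product construction)
- Intersection: Yes (product construction)
- Complement: Yes (swap accept/reject)
- Concatenation: Yes (NFA construction)
Operation: complement -> Closed

1


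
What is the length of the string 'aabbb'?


String: 'aabbb'
Counting characters:
  'a' appears 2 time(s)
  'b' appears 3 time(s)
Total length = 2 + 3 = 5

5


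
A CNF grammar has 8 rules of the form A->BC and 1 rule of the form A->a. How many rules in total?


CNF allows two rule forms:
  A -> BC (binary): 8 rules
  A -> a (terminal): 1 rule
Total = 8 + 1 = 9

9


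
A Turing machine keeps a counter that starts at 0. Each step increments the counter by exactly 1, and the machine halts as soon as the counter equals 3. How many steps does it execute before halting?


Counter starts at 0. Counting sequence:
  Step 1: counter = 1
  Step 2: counter = 2
  Step 3: counter = 3
Counter reached 3 -> halt
Total steps = 3

3


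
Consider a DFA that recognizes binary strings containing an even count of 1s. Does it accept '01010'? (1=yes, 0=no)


DFA has 2 states: q_even (start, accept=yes) and q_odd
Processing string '01010' character by character:
  Position 0: read '0', 1-count=0 -> q_even (no change)
  Position 1: read '1', 1-count=1 -> q_odd
  Position 2: read '0', 1-count=1 -> q_odd (no change)
  Position 3: read '1', 1-count=2 -> q_even
  Position 4: read '0', 1-count=2 -> q_even (no change)
Final state: q_even, total 1s = 2 (even); the DFA requires an even count -> accept

1


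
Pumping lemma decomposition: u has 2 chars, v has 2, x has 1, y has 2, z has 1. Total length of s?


|s| = |u| + |v| + |x| + |y| + |z|
= 2 + 2 + 1 + 2 + 1
= 4 + 1 + 3
= 5 + 3
= 8

8


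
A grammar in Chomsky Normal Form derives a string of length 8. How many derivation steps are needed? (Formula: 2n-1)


Chomsky Normal Form derivation:
String length n = 8
Each step either:
  - Splits a nonterminal into two (n-1 such steps)
  - Converts a nonterminal to terminal (n such steps)
Total = (n-1) + n = 2n - 1
= 2(8) - 1
= 16 - 1
= 15

15


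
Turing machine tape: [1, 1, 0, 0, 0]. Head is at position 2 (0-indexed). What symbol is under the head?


Tape: [1, 1, 0, 0, 0]
Positions: 0 1 2 3 4
Values:    1 1 0 0 0
Head at position 2
tape[2] = 0

0


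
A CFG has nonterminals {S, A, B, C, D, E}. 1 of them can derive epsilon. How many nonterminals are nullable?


Nonterminals: {S, A, B, C, D, E}
A nonterminal is nullable if it can derive epsilon
Counting nullable nonterminals: 1
Total nullable = 1

1


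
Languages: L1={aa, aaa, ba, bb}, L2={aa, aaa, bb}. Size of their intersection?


L1 = {aa, aaa, ba, bb}
L2 = {aa, aaa, bb}
Checking each string in L1 against L2:
  'aa': in L2? Yes
  'aaa': in L2? Yes
  'ba': in L2? No
  'bb': in L2? Yes
Intersection = {aa, aaa, bb}
|L1 ∩ L2| = 3

3


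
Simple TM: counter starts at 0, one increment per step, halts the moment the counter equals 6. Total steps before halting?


Counter starts at 0. Counting sequence:
  Step 1: counter = 1
  Step 2: counter = 2
  Step 3: counter = 3
  Step 4: counter = 4
  Step 5: counter = 5
  Step 6: counter = 6
Counter reached 6 -> halt
Total steps = 6

6


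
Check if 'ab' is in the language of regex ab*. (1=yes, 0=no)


Pattern: ab*
String: 'ab'
Pattern requires: exactly one 'a' followed by zero or more 'b's
First char is 'a' -> OK
Rest 'b': all b's? Yes
Result: 1

1


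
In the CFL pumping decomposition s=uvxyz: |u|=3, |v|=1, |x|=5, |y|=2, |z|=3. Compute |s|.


|s| = |u| + |v| + |x| + |y| + |z|
= 3 + 1 + 5 + 2 + 3
= 4 + 5 + 5
= 9 + 5
= 14

14


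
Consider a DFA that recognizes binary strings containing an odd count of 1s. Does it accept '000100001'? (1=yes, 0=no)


DFA has 2 states: q_even (start, accept=no) and q_odd
Processing string '000100001' character by character:
  Position 0: read '0', 1-count=0 -> q_even (no change)
  Position 1: read '0', 1-count=0 -> q_even (no change)
  Position 2: read '0', 1-count=0 -> q_even (no change)
  Position 3: read '1', 1-count=1 -> q_odd
  Position 4: read '0', 1-count=1 -> q_odd (no change)
  Position 5: read '0', 1-count=1 -> q_odd (no change)
  Position 6: read '0', 1-count=1 -> q_odd (no change)
  Position 7: read '0', 1-count=1 -> q_odd (no change)
  Position 8: read '1', 1-count=2 -> q_even
Final state: q_even, total 1s = 2 (even); the DFA requires an odd count -> reject

0


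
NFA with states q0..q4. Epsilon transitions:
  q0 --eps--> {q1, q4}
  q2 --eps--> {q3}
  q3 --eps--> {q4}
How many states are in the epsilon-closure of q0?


Starting from q0
Initialize closure = {q0}
Follow epsilon from q0 -> add q1
Follow epsilon from q0 -> add q4
Final closure: {q0, q1, q4}
Size = 3

3


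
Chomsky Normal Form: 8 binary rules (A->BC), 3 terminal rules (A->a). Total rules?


CNF allows two rule forms:
  A -> BC (binary): 8 rules
  A -> a (terminal): 3 rules
Total = 8 + 3 = 11

11


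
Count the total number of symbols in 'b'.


String: 'b'
Counting characters:
  'b' appears 1 time(s)
Total length = 0 + 1 = 1

1


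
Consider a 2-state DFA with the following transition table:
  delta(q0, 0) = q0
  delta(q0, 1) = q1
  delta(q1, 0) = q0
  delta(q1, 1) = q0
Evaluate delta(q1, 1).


Looking up transition function:
delta(q1, 1) in the table
Row: q1, Column: 1
Result: q0

q0


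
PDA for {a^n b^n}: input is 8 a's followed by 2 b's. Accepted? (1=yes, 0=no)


Language requires equal numbers of a's and b's
PDA pushes for each 'a', pops for each 'b'
Number of a's = 8
Number of b's = 2
8 != 2 -> Reject

0


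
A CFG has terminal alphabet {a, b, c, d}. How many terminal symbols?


Terminal symbols: a, b, c, d
Counting each: a (#1), b (#2), c (#3), d (#4)
Total = 4

4


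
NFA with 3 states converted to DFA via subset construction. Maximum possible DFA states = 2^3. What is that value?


NFA has 3 states
Subset construction: each DFA state = subset of NFA states
Maximum subsets = 2^3
2^3 = 8

8


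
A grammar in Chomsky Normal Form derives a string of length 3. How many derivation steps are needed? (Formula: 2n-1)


Chomsky Normal Form derivation:
String length n = 3
Each step either:
  - Splits a nonterminal into two (n-1 such steps)
  - Converts a nonterminal to terminal (n such steps)
Total = (n-1) + n = 2n - 1
= 2(3) - 1
= 6 - 1
= 5

5


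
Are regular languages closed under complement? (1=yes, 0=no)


Regular languages are closed under:
- Union (DFA product construction)
- Intersection (DFA product construction)
- Complement (swap accept/reject states)
- Concatenation (NFA construction)
- Kleene star (NFA construction)
complement is in this list
Therefore: closed

1


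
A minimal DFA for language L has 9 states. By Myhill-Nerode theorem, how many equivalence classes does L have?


Myhill-Nerode theorem:
Number of equivalence classes = number of states in minimal DFA
Minimal DFA states = 9
Therefore equivalence classes = 9

9


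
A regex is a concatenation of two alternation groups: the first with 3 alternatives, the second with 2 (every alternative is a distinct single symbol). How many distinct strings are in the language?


First group: 3 alternatives
Second group: 2 alternatives
Concatenation: each choice from group 1 pairs with each from group 2
Total = 3 x 2 = 6

6


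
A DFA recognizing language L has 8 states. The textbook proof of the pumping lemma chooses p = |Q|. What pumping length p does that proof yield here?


Pumping lemma for regular languages (standard proof):
Take p = |Q|, the number of DFA states.
Any string of length >= |Q| passes through |Q|+1 states while reading its first |Q| symbols,
so by pigeonhole some state repeats, giving the loop that can be pumped.
Here |Q| = 8
Therefore the proof uses p = 8

8


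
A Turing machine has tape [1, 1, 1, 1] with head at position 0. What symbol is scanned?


Tape: [1, 1, 1, 1]
Positions: 0 1 2 3
Values:    1 1 1 1
Head at position 0
tape[0] = 1

1


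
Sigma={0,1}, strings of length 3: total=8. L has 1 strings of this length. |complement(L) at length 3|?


Alphabet: {0,1}
String length: 3
Total strings of length 3 = 2^3 = 8
Strings in L = 1
Complement = total - |L|
= 8 - 1
= 7

7


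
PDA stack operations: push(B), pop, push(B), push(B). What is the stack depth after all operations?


Tracing stack operations:
  push(B) -> stack = [B], depth=1
  pop -> removed B, stack = [], depth=0
  push(B) -> stack = [B], depth=1
  push(B) -> stack = [B,B], depth=2
Final depth = 2

2


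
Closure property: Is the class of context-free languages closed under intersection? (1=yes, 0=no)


CFL closure properties:
  Closed under: union, concatenation, Kleene star
  NOT closed under: intersection, complement
Operation 'intersection' is in not-closed list -> No (not closed)

0


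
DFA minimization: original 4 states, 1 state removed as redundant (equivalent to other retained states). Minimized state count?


Original DFA: 4 states
Redundant states removed: 1
Minimized states = original - removed
= 4 - 1
= 3

3


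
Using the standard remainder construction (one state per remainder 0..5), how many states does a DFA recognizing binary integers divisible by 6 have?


Divisibility by 6 is tracked via the remainder mod 6: 0, 1, ..., 5
The construction assigns one state to each remainder
Number of remainders = 6

6


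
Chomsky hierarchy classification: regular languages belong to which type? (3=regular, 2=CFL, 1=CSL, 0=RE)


Chomsky hierarchy levels:
  Type 3: Regular (DFA/NFA/regex)
  Type 2: Context-free (PDA)
  Type 1: Context-sensitive
  Type 0: Recursively enumerable (TM)
'regular' corresponds to Type 3

3


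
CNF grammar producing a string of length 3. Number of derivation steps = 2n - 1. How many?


Chomsky Normal Form derivation:
String length n = 3
Each step either:
  - Splits a nonterminal into two (n-1 such steps)
  - Converts a nonterminal to terminal (n such steps)
Total = (n-1) + n = 2n - 1
= 2(3) - 1
= 6 - 1
= 5

5


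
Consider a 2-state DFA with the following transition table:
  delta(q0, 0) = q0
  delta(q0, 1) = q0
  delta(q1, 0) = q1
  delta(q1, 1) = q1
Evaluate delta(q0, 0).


Looking up transition function:
delta(q0, 0) in the table
Row: q0, Column: 0
Result: q0

q0


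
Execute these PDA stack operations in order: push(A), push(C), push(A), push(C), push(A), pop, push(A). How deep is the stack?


Tracing stack operations:
  push(A) -> stack = [A], depth=1
  push(C) -> stack = [A,C], depth=2
  push(A) -> stack = [A,C,A], depth=3
  push(C) -> stack = [A,C,A,C], depth=4
  push(A) -> stack = [A,C,A,C,A], depth=5
  pop -> removed A, stack = [A,C,A,C], depth=4
  push(A) -> stack = [A,C,A,C,A], depth=5
Final depth = 5

5


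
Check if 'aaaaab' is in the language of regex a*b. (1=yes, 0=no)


Pattern: a*b
String: 'aaaaab'
Pattern requires: zero or more 'a's followed by exactly one 'b'
Found 5 leading 'a's
Remaining: 'b'
Remaining is exactly 'b' -> match
Result: 1

1


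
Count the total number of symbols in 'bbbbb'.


String: 'bbbbb'
Counting characters:
  'b' appears 5 time(s)
Total length = 0 + 5 = 5

5


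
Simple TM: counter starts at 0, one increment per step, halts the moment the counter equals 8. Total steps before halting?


Counter starts at 0. Counting sequence:
  Step 1: counter = 1
  Step 2: counter = 2
  Step 3: counter = 3
  Step 4: counter = 4
  Step 5: counter = 5
  Step 6: counter = 6
  Step 7: counter = 7
  Step 8: counter = 8
Counter reached 8 -> halt
Total steps = 8

8


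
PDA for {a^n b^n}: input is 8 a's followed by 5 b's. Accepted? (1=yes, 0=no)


Language requires equal numbers of a's and b's
PDA pushes for each 'a', pops for each 'b'
Number of a's = 8
Number of b's = 5
8 != 5 -> Reject

0


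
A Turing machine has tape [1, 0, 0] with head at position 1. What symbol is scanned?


Tape: [1, 0, 0]
Positions: 0 1 2
Values:    1 0 0
Head at position 1
tape[1] = 0

0


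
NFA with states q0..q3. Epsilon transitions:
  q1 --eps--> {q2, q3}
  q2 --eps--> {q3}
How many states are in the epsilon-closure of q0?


Starting from q0
Initialize closure = {q0}
q0 has no outgoing epsilon transitions -> nothing to add
Final closure: {q0}
Size = 1

1


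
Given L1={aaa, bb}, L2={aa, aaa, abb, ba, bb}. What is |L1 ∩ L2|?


L1 = {aaa, bb}
L2 = {aa, aaa, abb, ba, bb}
Checking each string in L1 against L2:
  'aaa': in L2? Yes
  'bb': in L2? Yes
Intersection = {aaa, bb}
|L1 ∩ L2| = 2

2


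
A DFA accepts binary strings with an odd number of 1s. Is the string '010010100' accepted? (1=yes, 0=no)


DFA has 2 states: q_even (start, accept=no) and q_odd
Processing string '010010100' character by character:
  Position 0: read '0', 1-count=0 -> q_even (no change)
  Position 1: read '1', 1-count=1 -> q_odd
  Position 2: read '0', 1-count=1 -> q_odd (no change)
  Position 3: read '0', 1-count=1 -> q_odd (no change)
  Position 4: read '1', 1-count=2 -> q_even
  Position 5: read '0', 1-count=2 -> q_even (no change)
  Position 6: read '1', 1-count=3 -> q_odd
  Position 7: read '0', 1-count=3 -> q_odd (no change)
  Position 8: read '0', 1-count=3 -> q_odd (no change)
Final state: q_odd, total 1s = 3 (odd); the DFA requires an odd count -> accept

1


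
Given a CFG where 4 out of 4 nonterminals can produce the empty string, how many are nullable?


Nonterminals: {S, A, B, C}
A nonterminal is nullable if it can derive epsilon
Counting nullable nonterminals: 4
Total nullable = 4

4


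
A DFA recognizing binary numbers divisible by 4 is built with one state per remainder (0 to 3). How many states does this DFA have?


Divisibility by 4 is tracked via the remainder mod 4: 0, 1, ..., 3
The construction assigns one state to each remainder
Number of remainders = 4

4


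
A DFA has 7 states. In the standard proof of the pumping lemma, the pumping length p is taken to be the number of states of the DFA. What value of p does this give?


Pumping lemma for regular languages (standard proof):
Take p = |Q|, the number of DFA states.
Any string of length >= |Q| passes through |Q|+1 states while reading its first |Q| symbols,
so by pigeonhole some state repeats, giving the loop that can be pumped.
Here |Q| = 7
Therefore the proof uses p = 7

7


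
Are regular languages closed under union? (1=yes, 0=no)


Regular languages are closed under all standard operations:
- Union: Yes (product construction)
- Intersection: Yes (product construction)
- Complement: Yes (swap accept/reject)
- Concatenation: Yes (NFA construction)
Operation: union -> Closed

1


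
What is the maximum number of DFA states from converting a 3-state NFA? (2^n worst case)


NFA has 3 states
Subset construction: each DFA state = subset of NFA states
Maximum subsets = 2^3
2^3 = 8

8


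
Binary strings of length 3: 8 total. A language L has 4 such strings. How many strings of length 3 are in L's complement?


Alphabet: {0,1}
String length: 3
Total strings of length 3 = 2^3 = 8
Strings in L = 4
Complement = total - |L|
= 8 - 4
= 4

4


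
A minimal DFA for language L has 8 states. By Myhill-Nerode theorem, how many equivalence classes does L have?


Myhill-Nerode theorem:
Number of equivalence classes = number of states in minimal DFA
Minimal DFA states = 8
Therefore equivalence classes = 8

8


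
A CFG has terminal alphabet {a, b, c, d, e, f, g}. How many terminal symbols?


Terminal symbols: a, b, c, d, e, f, g
Counting each: a (#1), b (#2), c (#3), d (#4), e (#5), f (#6), g (#7)
Total = 7

7


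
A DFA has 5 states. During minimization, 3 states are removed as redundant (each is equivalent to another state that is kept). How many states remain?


Original DFA: 5 states
Redundant states removed: 3
Minimized states = original - removed
= 5 - 3
= 2

2


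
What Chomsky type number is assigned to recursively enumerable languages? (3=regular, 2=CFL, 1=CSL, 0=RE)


Chomsky hierarchy levels:
  Type 3: Regular (DFA/NFA/regex)
  Type 2: Context-free (PDA)
  Type 1: Context-sensitive
  Type 0: Recursively enumerable (TM)
'recursively enumerable' corresponds to Type 0

0
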